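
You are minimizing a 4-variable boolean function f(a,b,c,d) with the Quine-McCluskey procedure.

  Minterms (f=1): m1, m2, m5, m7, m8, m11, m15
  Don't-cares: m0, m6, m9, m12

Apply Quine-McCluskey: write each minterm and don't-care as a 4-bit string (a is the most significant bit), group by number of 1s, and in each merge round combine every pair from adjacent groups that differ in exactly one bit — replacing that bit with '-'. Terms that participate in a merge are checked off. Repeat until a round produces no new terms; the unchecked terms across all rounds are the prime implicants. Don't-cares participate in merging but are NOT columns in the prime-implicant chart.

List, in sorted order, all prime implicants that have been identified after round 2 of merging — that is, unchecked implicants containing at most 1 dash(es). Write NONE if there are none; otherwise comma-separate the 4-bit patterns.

-111, 0-01, 0-10, 00-0, 01-1, 011-, 1-00, 1-11, 10-1

Round 0: 0000✓ 0001✓ 0010✓ 0101✓ 0110✓ 0111✓ 1000✓ 1001✓ 1011✓ 1100✓ 1111✓
Round 1: -000✓ -001✓ -111 0-01 0-10 00-0 000-✓ 01-1 011- 1-00 1-11 10-1 100-✓
Round 2: -00-
PIs = {-00-, -111, 0-01, 0-10, 00-0, 01-1, 011-, 1-00, 1-11, 10-1}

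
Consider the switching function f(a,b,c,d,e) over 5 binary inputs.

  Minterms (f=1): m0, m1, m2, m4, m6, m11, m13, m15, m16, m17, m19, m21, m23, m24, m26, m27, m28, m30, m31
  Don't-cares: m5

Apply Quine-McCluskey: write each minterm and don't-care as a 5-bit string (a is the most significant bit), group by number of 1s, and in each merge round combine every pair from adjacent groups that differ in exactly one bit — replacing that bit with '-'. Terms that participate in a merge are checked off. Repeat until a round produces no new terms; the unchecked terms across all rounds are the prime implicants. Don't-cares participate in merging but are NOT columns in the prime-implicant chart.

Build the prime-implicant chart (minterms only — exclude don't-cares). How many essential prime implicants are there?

Round 0: 00000✓ 00001✓ 00010✓ 00100✓ 00101✓ 00110✓ 01011✓ 01101✓ 01111✓ 10000✓ 10001✓ 10011✓ 10101✓ 10111✓ 11000✓ 11010✓ 11011✓ 11100✓ 11110✓ 11111✓
Round 1: -0000✓ -0001✓ -0101✓ -1011✓ -1111✓ 0-101 00-00✓ 00-01✓ 00-10✓ 000-0✓ 0000-✓ 001-0✓ 0010-✓ 01-11✓ 011-1 1-000 1-011✓ 1-111✓ 10-01✓ 10-11✓ 100-1✓ 1000-✓ 101-1✓ 11-00✓ 11-10✓ 11-11✓ 110-0✓ 1101-✓ 111-0✓ 1111-✓
Round 2: -0-01 -000- -1-11 00--0 00-0- 1--11 10--1 11--0 11-1-
PIs = {-0-01, -000-, -1-11, 0-101, 00--0, 00-0-, 011-1, 1--11, 1-000, 10--1, 11--0, 11-1-}
Coverage chart:
  m0: -000-,00--0,00-0-
  m1: -0-01,-000-,00-0-
  m2: 00--0 ←essential
  m4: 00--0,00-0-
  m6: 00--0 ←essential
  m11: -1-11 ←essential
  m13: 0-101,011-1
  m15: -1-11,011-1
  m16: -000-,1-000
  m17: -0-01,-000-,10--1
  m19: 1--11,10--1
  m21: -0-01,10--1
  m23: 1--11,10--1
  m24: 1-000,11--0
  m26: 11--0,11-1-
  m27: -1-11,1--11,11-1-
  m28: 11--0 ←essential
  m30: 11--0,11-1-
  m31: -1-11,1--11,11-1-
Essential: -1-11, 00--0, 11--0

3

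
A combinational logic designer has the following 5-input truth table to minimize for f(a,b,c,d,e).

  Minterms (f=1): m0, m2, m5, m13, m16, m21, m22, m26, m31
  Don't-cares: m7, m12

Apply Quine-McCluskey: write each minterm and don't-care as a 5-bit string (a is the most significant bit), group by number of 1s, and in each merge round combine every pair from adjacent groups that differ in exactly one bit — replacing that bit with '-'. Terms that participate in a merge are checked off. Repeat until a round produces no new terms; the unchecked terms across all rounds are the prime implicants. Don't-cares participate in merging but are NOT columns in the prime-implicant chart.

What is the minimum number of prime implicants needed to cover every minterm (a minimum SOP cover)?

7

size-2^0 implicants → 00000(✓)  00010(✓)  00101(✓)  00111(✓)  01100(✓)  01101(✓)  10000(✓)  10101(✓)  10110  11010  11111
size-2^1 implicants → -0000  -0101  0-101  000-0  001-1  0110-
Unchecked terms (primes): -0000, -0101, 0-101, 000-0, 001-1, 0110-, 10110, 11010, 11111
Minterm coverage:
  m0 ⊆ -0000,000-0
  m2 ⊆ 000-0 [E]
  m5 ⊆ -0101,0-101,001-1
  m13 ⊆ 0-101,0110-
  m16 ⊆ -0000 [E]
  m21 ⊆ -0101 [E]
  m22 ⊆ 10110 [E]
  m26 ⊆ 11010 [E]
  m31 ⊆ 11111 [E]
E = {-0000, -0101, 000-0, 10110, 11010, 11111}
Petrick residual → 0-101
Cover = b'c'd'e' + b'cd'e + a'cd'e + a'b'c'e' + ab'cde' + abc'de' + abcde  |cover|=7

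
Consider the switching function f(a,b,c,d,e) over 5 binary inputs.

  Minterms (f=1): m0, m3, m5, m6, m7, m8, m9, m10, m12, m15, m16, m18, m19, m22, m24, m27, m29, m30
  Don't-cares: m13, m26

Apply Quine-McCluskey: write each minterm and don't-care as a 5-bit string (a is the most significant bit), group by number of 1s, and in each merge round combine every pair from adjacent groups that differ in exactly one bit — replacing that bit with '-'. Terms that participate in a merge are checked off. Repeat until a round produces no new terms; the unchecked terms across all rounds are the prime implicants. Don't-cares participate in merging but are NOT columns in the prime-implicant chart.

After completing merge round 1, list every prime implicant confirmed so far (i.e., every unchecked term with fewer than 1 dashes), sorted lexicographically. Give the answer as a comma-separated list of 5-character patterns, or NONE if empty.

size-2^0 implicants → 00000(✓)  00011(✓)  00101(✓)  00110(✓)  00111(✓)  01000(✓)  01001(✓)  01010(✓)  01100(✓)  01101(✓)  01111(✓)  10000(✓)  10010(✓)  10011(✓)  10110(✓)  11000(✓)  11010(✓)  11011(✓)  11101(✓)  11110(✓)
size-2^1 implicants → -0000(✓)  -0011  -0110  -1000(✓)  -1010(✓)  -1101  0-000(✓)  0-101(✓)  0-111(✓)  00-11  001-1(✓)  0011-  01-00(✓)  01-01(✓)  010-0(✓)  0100-(✓)  011-1(✓)  0110-(✓)  1-000(✓)  1-010(✓)  1-011(✓)  1-110(✓)  10-10(✓)  100-0(✓)  1001-(✓)  11-10(✓)  110-0(✓)  1101-(✓)
size-2^2 implicants → --000  -10-0  0-1-1  01-0-  1--10  1-0-0  1-01-
Unchecked terms (primes): --000, -0011, -0110, -10-0, -1101, 0-1-1, 00-11, 0011-, 01-0-, 1--10, 1-0-0, 1-01-

NONE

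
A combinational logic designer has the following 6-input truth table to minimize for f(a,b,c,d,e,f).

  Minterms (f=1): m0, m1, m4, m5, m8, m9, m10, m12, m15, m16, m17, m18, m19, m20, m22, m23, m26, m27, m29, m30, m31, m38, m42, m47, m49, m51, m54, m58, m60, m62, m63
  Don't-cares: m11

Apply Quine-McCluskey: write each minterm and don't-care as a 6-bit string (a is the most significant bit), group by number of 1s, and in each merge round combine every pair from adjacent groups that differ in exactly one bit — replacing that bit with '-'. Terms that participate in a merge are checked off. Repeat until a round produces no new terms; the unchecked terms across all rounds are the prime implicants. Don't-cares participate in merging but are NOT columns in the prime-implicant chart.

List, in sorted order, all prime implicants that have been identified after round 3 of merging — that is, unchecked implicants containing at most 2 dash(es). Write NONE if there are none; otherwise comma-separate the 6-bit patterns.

[col 0] 000000*, 000001*, 000100*, 000101*, 001000*, 001001*, 001010*, 001011*, 001100*, 001111*, 010000*, 010001*, 010010*, 010011*, 010100*, 010110*, 010111*, 011010*, 011011*, 011101*, 011110*, 011111*, 100110*, 101010*, 101111*, 110001*, 110011*, 110110*, 111010*, 111100*, 111110*, 111111*
[col 1] -01010*, -01111*, -10001*, -10011*, -10110*, -11010*, -11110*, -11111*, 0-0000*, 0-0001*, 0-0100*, 0-1010*, 0-1011*, 0-1111*, 00-000*, 00-001*, 00-100*, 000-00*, 000-01*, 00000-*, 00010-*, 001-00*, 001-11*, 0010-0*, 0010-1*, 00100-*, 00101-*, 01-010*, 01-011*, 01-110*, 01-111*, 010-00*, 010-10*, 010-11*, 0100-0*, 0100-1*, 01000-*, 01001-*, 0101-0*, 01011-*, 011-10*, 011-11*, 01101-*, 0111-1, 01111-*, 1-0110, 1-1010*, 1-1111*, 11-110*, 1100-1*, 111-10*, 1111-0, 11111-*
[col 2] --1010, --1111, -1-110, -100-1, -11-10, -1111-, 0-0-00, 0-000-, 0-1-11, 0-101-, 00--00, 00-00-, 000-0-, 0010--, 01--10*, 01--11*, 01-01-*, 01-11-*, 010--0, 010-1-*, 0100--, 011-1-*
[col 3] 01--1-
Prime implicants: --1010, --1111, -1-110, -100-1, -11-10, -1111-, 0-0-00, 0-000-, 0-1-11, 0-101-, 00--00, 00-00-, 000-0-, 0010--, 01--1-, 010--0, 0100--, 0111-1, 1-0110, 1111-0

--1010, --1111, -1-110, -100-1, -11-10, -1111-, 0-0-00, 0-000-, 0-1-11, 0-101-, 00--00, 00-00-, 000-0-, 0010--, 010--0, 0100--, 0111-1, 1-0110, 1111-0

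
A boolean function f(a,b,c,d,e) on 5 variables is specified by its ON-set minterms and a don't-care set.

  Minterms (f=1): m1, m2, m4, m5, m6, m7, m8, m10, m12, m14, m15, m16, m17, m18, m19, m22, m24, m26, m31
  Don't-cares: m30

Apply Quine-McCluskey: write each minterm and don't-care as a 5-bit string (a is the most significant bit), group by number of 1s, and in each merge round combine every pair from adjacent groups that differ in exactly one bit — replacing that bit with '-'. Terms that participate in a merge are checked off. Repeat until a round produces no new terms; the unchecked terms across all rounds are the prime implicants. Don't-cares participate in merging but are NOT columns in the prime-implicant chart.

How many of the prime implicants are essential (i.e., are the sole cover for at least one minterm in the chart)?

3

[col 0] 00001*, 00010*, 00100*, 00101*, 00110*, 00111*, 01000*, 01010*, 01100*, 01110*, 01111*, 10000*, 10001*, 10010*, 10011*, 10110*, 11000*, 11010*, 11110*, 11111*
[col 1] -0001, -0010*, -0110*, -1000*, -1010*, -1110*, -1111*, 0-010*, 0-100*, 0-110*, 0-111*, 00-01, 00-10*, 001-0*, 001-1*, 0010-*, 0011-*, 01-00*, 01-10*, 010-0*, 011-0*, 0111-*, 1-000*, 1-010*, 1-110*, 10-10*, 100-0*, 100-1*, 1000-*, 1001-*, 11-10*, 110-0*, 1111-*
[col 2] --010*, --110*, -0-10*, -1-10*, -10-0, -111-, 0--10*, 0-1-0, 0-11-, 001--, 01--0, 1--10*, 1-0-0, 100--
[col 3] ---10
Prime implicants: ---10, -0001, -10-0, -111-, 0-1-0, 0-11-, 00-01, 001--, 01--0, 1-0-0, 100--
PI chart (minterm → PIs covering it):
  1 | -0001,00-01
  2 | ---10  (sole → essential)
  4 | 0-1-0,001--
  5 | 00-01,001--
  6 | ---10,0-1-0,0-11-,001--
  7 | 0-11-,001--
  8 | -10-0,01--0
  10 | ---10,-10-0,01--0
  12 | 0-1-0,01--0
  14 | ---10,-111-,0-1-0,0-11-,01--0
  15 | -111-,0-11-
  16 | 1-0-0,100--
  17 | -0001,100--
  18 | ---10,1-0-0,100--
  19 | 100--  (sole → essential)
  22 | ---10  (sole → essential)
  24 | -10-0,1-0-0
  26 | ---10,-10-0,1-0-0
  31 | -111-  (sole → essential)
Essential prime implicants: ---10, -111-, 100--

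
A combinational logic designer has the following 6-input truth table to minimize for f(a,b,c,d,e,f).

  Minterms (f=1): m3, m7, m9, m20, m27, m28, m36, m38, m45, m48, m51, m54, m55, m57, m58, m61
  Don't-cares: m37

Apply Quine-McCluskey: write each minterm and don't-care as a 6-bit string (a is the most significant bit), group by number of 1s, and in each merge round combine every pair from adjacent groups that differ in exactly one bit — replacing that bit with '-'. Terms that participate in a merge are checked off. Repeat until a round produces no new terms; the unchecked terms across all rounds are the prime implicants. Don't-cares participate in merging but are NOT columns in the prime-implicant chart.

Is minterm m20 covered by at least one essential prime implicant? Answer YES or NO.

YES

[col 0] 000011*, 000111*, 001001, 010100*, 011011, 011100*, 100100*, 100101*, 100110*, 101101*, 110000, 110011*, 110110*, 110111*, 111001*, 111010, 111101*
[col 1] 000-11, 01-100, 1-0110, 1-1101, 10-101, 1001-0, 10010-, 110-11, 11011-, 111-01
Prime implicants: 000-11, 001001, 01-100, 011011, 1-0110, 1-1101, 10-101, 1001-0, 10010-, 110-11, 110000, 11011-, 111-01, 111010
PI chart (minterm → PIs covering it):
  3 | 000-11  (sole → essential)
  7 | 000-11  (sole → essential)
  9 | 001001  (sole → essential)
  20 | 01-100  (sole → essential)
  27 | 011011  (sole → essential)
  28 | 01-100  (sole → essential)
  36 | 1001-0,10010-
  38 | 1-0110,1001-0
  45 | 1-1101,10-101
  48 | 110000  (sole → essential)
  51 | 110-11  (sole → essential)
  54 | 1-0110,11011-
  55 | 110-11,11011-
  57 | 111-01  (sole → essential)
  58 | 111010  (sole → essential)
  61 | 1-1101,111-01
Essential prime implicants: 000-11, 001001, 01-100, 011011, 110-11, 110000, 111-01, 111010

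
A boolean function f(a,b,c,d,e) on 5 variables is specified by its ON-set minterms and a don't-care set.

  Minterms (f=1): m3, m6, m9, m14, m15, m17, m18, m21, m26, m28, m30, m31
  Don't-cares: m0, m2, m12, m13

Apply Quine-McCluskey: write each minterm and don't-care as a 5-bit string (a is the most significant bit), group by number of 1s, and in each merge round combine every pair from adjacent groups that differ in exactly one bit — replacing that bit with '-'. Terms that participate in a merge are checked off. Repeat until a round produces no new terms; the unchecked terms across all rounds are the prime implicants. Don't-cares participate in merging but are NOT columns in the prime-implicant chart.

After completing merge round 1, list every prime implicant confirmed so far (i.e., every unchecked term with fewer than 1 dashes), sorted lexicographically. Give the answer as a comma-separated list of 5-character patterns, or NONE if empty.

[col 0] 00000*, 00010*, 00011*, 00110*, 01001*, 01100*, 01101*, 01110*, 01111*, 10001*, 10010*, 10101*, 11010*, 11100*, 11110*, 11111*
[col 1] -0010, -1100*, -1110*, -1111*, 0-110, 00-10, 000-0, 0001-, 01-01, 011-0*, 011-1*, 0110-*, 0111-*, 1-010, 10-01, 11-10, 111-0*, 1111-*
[col 2] -11-0, -111-, 011--
Prime implicants: -0010, -11-0, -111-, 0-110, 00-10, 000-0, 0001-, 01-01, 011--, 1-010, 10-01, 11-10

NONE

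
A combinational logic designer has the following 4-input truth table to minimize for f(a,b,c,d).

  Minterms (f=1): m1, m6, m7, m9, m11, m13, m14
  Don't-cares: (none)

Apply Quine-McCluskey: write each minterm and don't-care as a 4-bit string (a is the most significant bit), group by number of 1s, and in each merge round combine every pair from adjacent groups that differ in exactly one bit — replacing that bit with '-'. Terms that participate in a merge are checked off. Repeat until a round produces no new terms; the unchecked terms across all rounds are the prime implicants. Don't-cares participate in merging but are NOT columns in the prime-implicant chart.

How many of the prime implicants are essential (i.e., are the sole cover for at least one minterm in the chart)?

5

Round 0: 0001✓ 0110✓ 0111✓ 1001✓ 1011✓ 1101✓ 1110✓
Round 1: -001 -110 011- 1-01 10-1
PIs = {-001, -110, 011-, 1-01, 10-1}
Coverage chart:
  m1: -001 ←essential
  m6: -110,011-
  m7: 011- ←essential
  m9: -001,1-01,10-1
  m11: 10-1 ←essential
  m13: 1-01 ←essential
  m14: -110 ←essential
Essential: -001, -110, 011-, 1-01, 10-1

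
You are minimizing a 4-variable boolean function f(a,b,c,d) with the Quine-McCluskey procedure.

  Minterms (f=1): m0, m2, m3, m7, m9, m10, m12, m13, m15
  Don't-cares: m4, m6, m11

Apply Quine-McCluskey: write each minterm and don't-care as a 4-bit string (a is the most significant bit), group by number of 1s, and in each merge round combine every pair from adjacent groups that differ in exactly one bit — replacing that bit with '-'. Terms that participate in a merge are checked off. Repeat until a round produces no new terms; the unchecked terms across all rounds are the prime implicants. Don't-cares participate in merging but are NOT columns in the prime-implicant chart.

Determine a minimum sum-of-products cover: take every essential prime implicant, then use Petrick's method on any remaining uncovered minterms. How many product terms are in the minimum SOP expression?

size-2^0 implicants → 0000(✓)  0010(✓)  0011(✓)  0100(✓)  0110(✓)  0111(✓)  1001(✓)  1010(✓)  1011(✓)  1100(✓)  1101(✓)  1111(✓)
size-2^1 implicants → -010(✓)  -011(✓)  -100  -111(✓)  0-00(✓)  0-10(✓)  0-11(✓)  00-0(✓)  001-(✓)  01-0(✓)  011-(✓)  1-01(✓)  1-11(✓)  10-1(✓)  101-(✓)  11-1(✓)  110-
size-2^2 implicants → --11  -01-  0--0  0-1-  1--1
Unchecked terms (primes): --11, -01-, -100, 0--0, 0-1-, 1--1, 110-
Minterm coverage:
  m0 ⊆ 0--0 [E]
  m2 ⊆ -01-,0--0,0-1-
  m3 ⊆ --11,-01-,0-1-
  m7 ⊆ --11,0-1-
  m9 ⊆ 1--1 [E]
  m10 ⊆ -01- [E]
  m12 ⊆ -100,110-
  m13 ⊆ 1--1,110-
  m15 ⊆ --11,1--1
E = {-01-, 0--0, 1--1}
Petrick residual → --11, -100
Cover = cd + b'c + bc'd' + a'd' + ad  |cover|=5

5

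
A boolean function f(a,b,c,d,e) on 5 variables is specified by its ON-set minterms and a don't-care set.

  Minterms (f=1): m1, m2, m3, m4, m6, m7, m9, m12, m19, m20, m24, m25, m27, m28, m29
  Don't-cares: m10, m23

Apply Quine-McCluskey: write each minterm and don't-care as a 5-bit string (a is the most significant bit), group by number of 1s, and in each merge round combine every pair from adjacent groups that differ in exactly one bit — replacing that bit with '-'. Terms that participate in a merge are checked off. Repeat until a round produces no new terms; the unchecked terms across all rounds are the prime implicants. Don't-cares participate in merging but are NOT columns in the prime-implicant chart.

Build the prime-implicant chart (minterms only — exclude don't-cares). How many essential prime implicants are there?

2

Round 0: 00001✓ 00010✓ 00011✓ 00100✓ 00110✓ 00111✓ 01001✓ 01010✓ 01100✓ 10011✓ 10100✓ 10111✓ 11000✓ 11001✓ 11011✓ 11100✓ 11101✓
Round 1: -0011✓ -0100✓ -0111✓ -1001 -1100✓ 0-001 0-010 0-100✓ 00-10✓ 00-11✓ 000-1 0001-✓ 001-0 0011-✓ 1-011 1-100✓ 10-11✓ 11-00✓ 11-01✓ 110-1 1100-✓ 1110-✓
Round 2: --100 -0-11 00-1- 11-0-
PIs = {--100, -0-11, -1001, 0-001, 0-010, 00-1-, 000-1, 001-0, 1-011, 11-0-, 110-1}
Coverage chart:
  m1: 0-001,000-1
  m2: 0-010,00-1-
  m3: -0-11,00-1-,000-1
  m4: --100,001-0
  m6: 00-1-,001-0
  m7: -0-11,00-1-
  m9: -1001,0-001
  m12: --100 ←essential
  m19: -0-11,1-011
  m20: --100 ←essential
  m24: 11-0- ←essential
  m25: -1001,11-0-,110-1
  m27: 1-011,110-1
  m28: --100,11-0-
  m29: 11-0- ←essential
Essential: --100, 11-0-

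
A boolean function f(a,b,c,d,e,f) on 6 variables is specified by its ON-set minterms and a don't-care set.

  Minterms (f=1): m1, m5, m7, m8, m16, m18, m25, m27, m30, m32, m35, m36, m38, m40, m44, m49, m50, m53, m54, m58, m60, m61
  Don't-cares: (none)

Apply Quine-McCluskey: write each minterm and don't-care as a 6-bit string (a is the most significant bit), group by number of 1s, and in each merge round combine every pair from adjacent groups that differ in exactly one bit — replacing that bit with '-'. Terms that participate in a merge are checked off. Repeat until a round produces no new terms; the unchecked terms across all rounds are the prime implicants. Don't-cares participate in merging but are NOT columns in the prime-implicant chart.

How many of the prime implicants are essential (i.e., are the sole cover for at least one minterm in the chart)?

10

[col 0] 000001*, 000101*, 000111*, 001000*, 010000*, 010010*, 011001*, 011011*, 011110, 100000*, 100011, 100100*, 100110*, 101000*, 101100*, 110001*, 110010*, 110101*, 110110*, 111010*, 111100*, 111101*
[col 1] -01000, -10010, 000-01, 0001-1, 0100-0, 0110-1, 1-0110, 1-1100, 10-000*, 10-100*, 100-00*, 1001-0, 101-00*, 11-010, 11-101, 110-01, 110-10, 11110-
[col 2] 10--00
Prime implicants: -01000, -10010, 000-01, 0001-1, 0100-0, 0110-1, 011110, 1-0110, 1-1100, 10--00, 100011, 1001-0, 11-010, 11-101, 110-01, 110-10, 11110-
PI chart (minterm → PIs covering it):
  1 | 000-01  (sole → essential)
  5 | 000-01,0001-1
  7 | 0001-1  (sole → essential)
  8 | -01000  (sole → essential)
  16 | 0100-0  (sole → essential)
  18 | -10010,0100-0
  25 | 0110-1  (sole → essential)
  27 | 0110-1  (sole → essential)
  30 | 011110  (sole → essential)
  32 | 10--00  (sole → essential)
  35 | 100011  (sole → essential)
  36 | 10--00,1001-0
  38 | 1-0110,1001-0
  40 | -01000,10--00
  44 | 1-1100,10--00
  49 | 110-01  (sole → essential)
  50 | -10010,11-010,110-10
  53 | 11-101,110-01
  54 | 1-0110,110-10
  58 | 11-010  (sole → essential)
  60 | 1-1100,11110-
  61 | 11-101,11110-
Essential prime implicants: -01000, 000-01, 0001-1, 0100-0, 0110-1, 011110, 10--00, 100011, 11-010, 110-01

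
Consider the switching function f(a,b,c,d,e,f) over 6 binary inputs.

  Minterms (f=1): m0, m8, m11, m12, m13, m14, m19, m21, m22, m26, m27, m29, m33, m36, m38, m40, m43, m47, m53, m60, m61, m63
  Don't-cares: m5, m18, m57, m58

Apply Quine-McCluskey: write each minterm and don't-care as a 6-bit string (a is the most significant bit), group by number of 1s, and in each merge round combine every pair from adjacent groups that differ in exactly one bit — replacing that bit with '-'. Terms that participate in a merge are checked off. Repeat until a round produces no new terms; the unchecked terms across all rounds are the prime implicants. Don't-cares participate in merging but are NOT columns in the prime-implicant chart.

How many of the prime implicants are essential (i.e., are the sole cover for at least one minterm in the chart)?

9

[col 0] 000000*, 000101*, 001000*, 001011*, 001100*, 001101*, 001110*, 010010*, 010011*, 010101*, 010110*, 011010*, 011011*, 011101*, 100001, 100100*, 100110*, 101000*, 101011*, 101111*, 110101*, 111001*, 111010*, 111100*, 111101*, 111111*
[col 1] -01000, -01011, -10101*, -11010, -11101*, 0-0101*, 0-1011, 0-1101*, 00-000, 00-101*, 001-00, 0011-0, 00110-, 01-010*, 01-011*, 01-101*, 010-10, 01001-*, 01101-*, 1-1111, 1001-0, 101-11, 11-101*, 111-01, 1111-1, 11110-
[col 2] -1-101, 0--101, 01-01-
Prime implicants: -01000, -01011, -1-101, -11010, 0--101, 0-1011, 00-000, 001-00, 0011-0, 00110-, 01-01-, 010-10, 1-1111, 100001, 1001-0, 101-11, 111-01, 1111-1, 11110-
PI chart (minterm → PIs covering it):
  0 | 00-000  (sole → essential)
  8 | -01000,00-000,001-00
  11 | -01011,0-1011
  12 | 001-00,0011-0,00110-
  13 | 0--101,00110-
  14 | 0011-0  (sole → essential)
  19 | 01-01-  (sole → essential)
  21 | -1-101,0--101
  22 | 010-10  (sole → essential)
  26 | -11010,01-01-
  27 | 0-1011,01-01-
  29 | -1-101,0--101
  33 | 100001  (sole → essential)
  36 | 1001-0  (sole → essential)
  38 | 1001-0  (sole → essential)
  40 | -01000  (sole → essential)
  43 | -01011,101-11
  47 | 1-1111,101-11
  53 | -1-101  (sole → essential)
  60 | 11110-  (sole → essential)
  61 | -1-101,111-01,1111-1,11110-
  63 | 1-1111,1111-1
Essential prime implicants: -01000, -1-101, 00-000, 0011-0, 01-01-, 010-10, 100001, 1001-0, 11110-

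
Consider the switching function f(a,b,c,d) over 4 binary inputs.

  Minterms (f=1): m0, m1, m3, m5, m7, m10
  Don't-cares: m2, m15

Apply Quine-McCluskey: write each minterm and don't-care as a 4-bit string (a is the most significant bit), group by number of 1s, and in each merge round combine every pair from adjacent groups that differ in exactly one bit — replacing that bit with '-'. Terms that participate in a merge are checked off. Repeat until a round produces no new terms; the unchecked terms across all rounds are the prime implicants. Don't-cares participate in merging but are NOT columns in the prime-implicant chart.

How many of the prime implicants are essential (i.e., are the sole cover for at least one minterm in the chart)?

Round 0: 0000✓ 0001✓ 0010✓ 0011✓ 0101✓ 0111✓ 1010✓ 1111✓
Round 1: -010 -111 0-01✓ 0-11✓ 00-0✓ 00-1✓ 000-✓ 001-✓ 01-1✓
Round 2: 0--1 00--
PIs = {-010, -111, 0--1, 00--}
Coverage chart:
  m0: 00-- ←essential
  m1: 0--1,00--
  m3: 0--1,00--
  m5: 0--1 ←essential
  m7: -111,0--1
  m10: -010 ←essential
Essential: -010, 0--1, 00--

3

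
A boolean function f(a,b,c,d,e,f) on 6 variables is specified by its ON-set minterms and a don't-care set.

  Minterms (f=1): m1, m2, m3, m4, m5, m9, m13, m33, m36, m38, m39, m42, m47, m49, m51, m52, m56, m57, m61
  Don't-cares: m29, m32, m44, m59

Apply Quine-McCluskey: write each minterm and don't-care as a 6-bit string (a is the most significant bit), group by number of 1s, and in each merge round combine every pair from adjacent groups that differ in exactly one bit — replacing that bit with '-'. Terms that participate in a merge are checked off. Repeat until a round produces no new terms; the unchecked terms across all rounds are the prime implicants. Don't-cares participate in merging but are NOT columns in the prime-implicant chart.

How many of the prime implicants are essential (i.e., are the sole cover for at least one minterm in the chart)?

7

size-2^0 implicants → 000001(✓)  000010(✓)  000011(✓)  000100(✓)  000101(✓)  001001(✓)  001101(✓)  011101(✓)  100000(✓)  100001(✓)  100100(✓)  100110(✓)  100111(✓)  101010  101100(✓)  101111(✓)  110001(✓)  110011(✓)  110100(✓)  111000(✓)  111001(✓)  111011(✓)  111101(✓)
size-2^1 implicants → -00001  -00100  -11101  0-1101  00-001(✓)  00-101(✓)  000-01(✓)  0000-1  00001-  00010-  001-01(✓)  1-0001  1-0100  10-100  10-111  100-00  10000-  1001-0  10011-  11-001(✓)  11-011(✓)  1100-1(✓)  111-01  1110-1(✓)  11100-
size-2^2 implicants → 00--01  11-0-1
Unchecked terms (primes): -00001, -00100, -11101, 0-1101, 00--01, 0000-1, 00001-, 00010-, 1-0001, 1-0100, 10-100, 10-111, 100-00, 10000-, 1001-0, 10011-, 101010, 11-0-1, 111-01, 11100-
Minterm coverage:
  m1 ⊆ -00001,00--01,0000-1
  m2 ⊆ 00001- [E]
  m3 ⊆ 0000-1,00001-
  m4 ⊆ -00100,00010-
  m5 ⊆ 00--01,00010-
  m9 ⊆ 00--01 [E]
  m13 ⊆ 0-1101,00--01
  m33 ⊆ -00001,1-0001,10000-
  m36 ⊆ -00100,1-0100,10-100,100-00,1001-0
  m38 ⊆ 1001-0,10011-
  m39 ⊆ 10-111,10011-
  m42 ⊆ 101010 [E]
  m47 ⊆ 10-111 [E]
  m49 ⊆ 1-0001,11-0-1
  m51 ⊆ 11-0-1 [E]
  m52 ⊆ 1-0100 [E]
  m56 ⊆ 11100- [E]
  m57 ⊆ 11-0-1,111-01,11100-
  m61 ⊆ -11101,111-01
E = {00--01, 00001-, 1-0100, 10-111, 101010, 11-0-1, 11100-}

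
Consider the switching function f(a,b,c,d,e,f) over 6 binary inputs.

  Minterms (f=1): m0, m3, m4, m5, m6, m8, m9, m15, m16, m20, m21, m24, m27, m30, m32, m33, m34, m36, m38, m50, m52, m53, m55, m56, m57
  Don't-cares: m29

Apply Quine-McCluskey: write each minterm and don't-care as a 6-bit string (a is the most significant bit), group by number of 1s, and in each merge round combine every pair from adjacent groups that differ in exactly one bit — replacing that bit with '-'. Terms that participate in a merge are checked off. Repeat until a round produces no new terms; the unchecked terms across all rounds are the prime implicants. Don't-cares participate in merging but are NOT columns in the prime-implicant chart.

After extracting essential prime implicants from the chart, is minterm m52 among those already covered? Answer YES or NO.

Round 0: 000000✓ 000011 000100✓ 000101✓ 000110✓ 001000✓ 001001✓ 001111 010000✓ 010100✓ 010101✓ 011000✓ 011011 011101✓ 011110 100000✓ 100001✓ 100010✓ 100100✓ 100110✓ 110010✓ 110100✓ 110101✓ 110111✓ 111000✓ 111001✓
Round 1: -00000✓ -00100✓ -00110✓ -10100✓ -10101✓ -11000 0-0000✓ 0-0100✓ 0-0101✓ 0-1000✓ 00-000✓ 000-00✓ 0001-0✓ 00010-✓ 00100- 01-000✓ 01-101 010-00✓ 01010-✓ 1-0010 1-0100✓ 100-00✓ 100-10✓ 1000-0✓ 10000- 1001-0✓ 1101-1 11010-✓ 11100-
Round 2: --0100 -00-00 -001-0 -1010- 0--000 0-0-00 0-010- 100--0
PIs = {--0100, -00-00, -001-0, -1010-, -11000, 0--000, 0-0-00, 0-010-, 000011, 00100-, 001111, 01-101, 011011, 011110, 1-0010, 100--0, 10000-, 1101-1, 11100-}
Coverage chart:
  m0: -00-00,0--000,0-0-00
  m3: 000011 ←essential
  m4: --0100,-00-00,-001-0,0-0-00,0-010-
  m5: 0-010- ←essential
  m6: -001-0 ←essential
  m8: 0--000,00100-
  m9: 00100- ←essential
  m15: 001111 ←essential
  m16: 0--000,0-0-00
  m20: --0100,-1010-,0-0-00,0-010-
  m21: -1010-,0-010-,01-101
  m24: -11000,0--000
  m27: 011011 ←essential
  m30: 011110 ←essential
  m32: -00-00,100--0,10000-
  m33: 10000- ←essential
  m34: 1-0010,100--0
  m36: --0100,-00-00,-001-0,100--0
  m38: -001-0,100--0
  m50: 1-0010 ←essential
  m52: --0100,-1010-
  m53: -1010-,1101-1
  m55: 1101-1 ←essential
  m56: -11000,11100-
  m57: 11100- ←essential
Essential: -001-0, 0-010-, 000011, 00100-, 001111, 011011, 011110, 1-0010, 10000-, 1101-1, 11100-

NO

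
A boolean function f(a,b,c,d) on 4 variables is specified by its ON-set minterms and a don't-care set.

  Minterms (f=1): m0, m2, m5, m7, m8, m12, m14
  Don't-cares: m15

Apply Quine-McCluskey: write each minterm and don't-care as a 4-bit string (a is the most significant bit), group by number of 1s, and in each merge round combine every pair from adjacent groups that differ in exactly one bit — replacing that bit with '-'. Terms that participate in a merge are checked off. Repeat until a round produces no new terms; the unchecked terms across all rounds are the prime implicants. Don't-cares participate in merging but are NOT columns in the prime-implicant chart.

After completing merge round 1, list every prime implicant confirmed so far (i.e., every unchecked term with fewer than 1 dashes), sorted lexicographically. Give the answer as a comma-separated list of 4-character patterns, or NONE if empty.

size-2^0 implicants → 0000(✓)  0010(✓)  0101(✓)  0111(✓)  1000(✓)  1100(✓)  1110(✓)  1111(✓)
size-2^1 implicants → -000  -111  00-0  01-1  1-00  11-0  111-
Unchecked terms (primes): -000, -111, 00-0, 01-1, 1-00, 11-0, 111-

NONE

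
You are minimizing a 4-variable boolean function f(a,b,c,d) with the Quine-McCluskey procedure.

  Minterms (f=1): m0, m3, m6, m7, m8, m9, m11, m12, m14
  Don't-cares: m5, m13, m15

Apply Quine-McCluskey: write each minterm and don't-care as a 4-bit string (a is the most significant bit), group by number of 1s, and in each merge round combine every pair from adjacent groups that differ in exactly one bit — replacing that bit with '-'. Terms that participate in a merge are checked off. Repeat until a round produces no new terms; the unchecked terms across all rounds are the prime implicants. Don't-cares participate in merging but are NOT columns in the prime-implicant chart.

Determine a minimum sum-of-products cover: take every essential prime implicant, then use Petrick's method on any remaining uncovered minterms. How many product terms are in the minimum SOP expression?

Round 0: 0000✓ 0011✓ 0101✓ 0110✓ 0111✓ 1000✓ 1001✓ 1011✓ 1100✓ 1101✓ 1110✓ 1111✓
Round 1: -000 -011✓ -101✓ -110✓ -111✓ 0-11✓ 01-1✓ 011-✓ 1-00✓ 1-01✓ 1-11✓ 10-1✓ 100-✓ 11-0✓ 11-1✓ 110-✓ 111-✓
Round 2: --11 -1-1 -11- 1--1 1-0- 11--
PIs = {--11, -000, -1-1, -11-, 1--1, 1-0-, 11--}
Coverage chart:
  m0: -000 ←essential
  m3: --11 ←essential
  m6: -11- ←essential
  m7: --11,-1-1,-11-
  m8: -000,1-0-
  m9: 1--1,1-0-
  m11: --11,1--1
  m12: 1-0-,11--
  m14: -11-,11--
Essential: --11, -000, -11-
Petrick residual → 1-0-
Min cover (4 terms): cd + b'c'd' + bc + ac'

4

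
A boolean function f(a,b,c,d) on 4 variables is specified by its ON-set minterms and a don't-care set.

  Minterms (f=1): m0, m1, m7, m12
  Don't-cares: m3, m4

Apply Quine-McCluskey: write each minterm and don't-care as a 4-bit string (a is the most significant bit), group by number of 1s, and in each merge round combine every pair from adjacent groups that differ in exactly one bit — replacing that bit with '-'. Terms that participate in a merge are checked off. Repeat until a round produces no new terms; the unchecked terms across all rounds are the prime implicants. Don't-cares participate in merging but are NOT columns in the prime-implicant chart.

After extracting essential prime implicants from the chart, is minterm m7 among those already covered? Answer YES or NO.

YES

Round 0: 0000✓ 0001✓ 0011✓ 0100✓ 0111✓ 1100✓
Round 1: -100 0-00 0-11 00-1 000-
PIs = {-100, 0-00, 0-11, 00-1, 000-}
Coverage chart:
  m0: 0-00,000-
  m1: 00-1,000-
  m7: 0-11 ←essential
  m12: -100 ←essential
Essential: -100, 0-11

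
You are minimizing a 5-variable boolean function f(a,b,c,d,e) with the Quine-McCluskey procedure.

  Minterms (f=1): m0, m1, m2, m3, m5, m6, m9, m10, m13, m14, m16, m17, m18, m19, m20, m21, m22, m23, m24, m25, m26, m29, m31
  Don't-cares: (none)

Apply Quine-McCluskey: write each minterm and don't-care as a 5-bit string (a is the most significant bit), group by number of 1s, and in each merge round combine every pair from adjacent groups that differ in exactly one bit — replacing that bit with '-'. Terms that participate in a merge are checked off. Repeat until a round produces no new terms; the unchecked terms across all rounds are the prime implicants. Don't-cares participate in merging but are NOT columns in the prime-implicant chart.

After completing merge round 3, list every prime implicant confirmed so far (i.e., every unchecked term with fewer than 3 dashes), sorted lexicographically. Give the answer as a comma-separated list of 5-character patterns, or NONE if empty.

[col 0] 00000*, 00001*, 00010*, 00011*, 00101*, 00110*, 01001*, 01010*, 01101*, 01110*, 10000*, 10001*, 10010*, 10011*, 10100*, 10101*, 10110*, 10111*, 11000*, 11001*, 11010*, 11101*, 11111*
[col 1] -0000*, -0001*, -0010*, -0011*, -0101*, -0110*, -1001*, -1010*, -1101*, 0-001*, 0-010*, 0-101*, 0-110*, 00-01*, 00-10*, 000-0*, 000-1*, 0000-*, 0001-*, 01-01*, 01-10*, 1-000*, 1-001*, 1-010*, 1-101*, 1-111*, 10-00*, 10-01*, 10-10*, 10-11*, 100-0*, 100-1*, 1000-*, 1001-*, 101-0*, 101-1*, 1010-*, 1011-*, 11-01*, 110-0*, 1100-*, 111-1*
[col 2] --001*, --010, --101*, -0-01*, -0-10, -00-0*, -00-1*, -000-*, -001-*, -1-01*, 0--01*, 0--10, 000--*, 1--01*, 1-0-0, 1-00-, 1-1-1, 10--0*, 10--1*, 10-0-*, 10-1-*, 100--*, 101--*
[col 3] ---01, -00--, 10---
Prime implicants: ---01, --010, -0-10, -00--, 0--10, 1-0-0, 1-00-, 1-1-1, 10---

--010, -0-10, 0--10, 1-0-0, 1-00-, 1-1-1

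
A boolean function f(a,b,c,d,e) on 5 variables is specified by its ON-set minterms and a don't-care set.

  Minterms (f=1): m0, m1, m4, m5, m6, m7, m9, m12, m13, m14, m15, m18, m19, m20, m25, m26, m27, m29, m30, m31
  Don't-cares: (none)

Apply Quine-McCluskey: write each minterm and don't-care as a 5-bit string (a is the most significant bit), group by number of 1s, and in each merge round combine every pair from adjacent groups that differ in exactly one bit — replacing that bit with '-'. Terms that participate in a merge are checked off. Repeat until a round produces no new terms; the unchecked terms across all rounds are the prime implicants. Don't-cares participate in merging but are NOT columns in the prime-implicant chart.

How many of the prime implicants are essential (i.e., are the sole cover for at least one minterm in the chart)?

4

size-2^0 implicants → 00000(✓)  00001(✓)  00100(✓)  00101(✓)  00110(✓)  00111(✓)  01001(✓)  01100(✓)  01101(✓)  01110(✓)  01111(✓)  10010(✓)  10011(✓)  10100(✓)  11001(✓)  11010(✓)  11011(✓)  11101(✓)  11110(✓)  11111(✓)
size-2^1 implicants → -0100  -1001(✓)  -1101(✓)  -1110(✓)  -1111(✓)  0-001(✓)  0-100(✓)  0-101(✓)  0-110(✓)  0-111(✓)  00-00(✓)  00-01(✓)  0000-(✓)  001-0(✓)  001-1(✓)  0010-(✓)  0011-(✓)  01-01(✓)  011-0(✓)  011-1(✓)  0110-(✓)  0111-(✓)  1-010(✓)  1-011(✓)  1001-(✓)  11-01(✓)  11-10(✓)  11-11(✓)  110-1(✓)  1101-(✓)  111-1(✓)  1111-(✓)
size-2^2 implicants → -1-01  -11-1  -111-  0--01  0-1-0(✓)  0-1-1(✓)  0-10-(✓)  0-11-(✓)  00-0-  001--(✓)  011--(✓)  1-01-  11--1  11-1-
size-2^3 implicants → 0-1--
Unchecked terms (primes): -0100, -1-01, -11-1, -111-, 0--01, 0-1--, 00-0-, 1-01-, 11--1, 11-1-
Minterm coverage:
  m0 ⊆ 00-0- [E]
  m1 ⊆ 0--01,00-0-
  m4 ⊆ -0100,0-1--,00-0-
  m5 ⊆ 0--01,0-1--,00-0-
  m6 ⊆ 0-1-- [E]
  m7 ⊆ 0-1-- [E]
  m9 ⊆ -1-01,0--01
  m12 ⊆ 0-1-- [E]
  m13 ⊆ -1-01,-11-1,0--01,0-1--
  m14 ⊆ -111-,0-1--
  m15 ⊆ -11-1,-111-,0-1--
  m18 ⊆ 1-01- [E]
  m19 ⊆ 1-01- [E]
  m20 ⊆ -0100 [E]
  m25 ⊆ -1-01,11--1
  m26 ⊆ 1-01-,11-1-
  m27 ⊆ 1-01-,11--1,11-1-
  m29 ⊆ -1-01,-11-1,11--1
  m30 ⊆ -111-,11-1-
  m31 ⊆ -11-1,-111-,11--1,11-1-
E = {-0100, 0-1--, 00-0-, 1-01-}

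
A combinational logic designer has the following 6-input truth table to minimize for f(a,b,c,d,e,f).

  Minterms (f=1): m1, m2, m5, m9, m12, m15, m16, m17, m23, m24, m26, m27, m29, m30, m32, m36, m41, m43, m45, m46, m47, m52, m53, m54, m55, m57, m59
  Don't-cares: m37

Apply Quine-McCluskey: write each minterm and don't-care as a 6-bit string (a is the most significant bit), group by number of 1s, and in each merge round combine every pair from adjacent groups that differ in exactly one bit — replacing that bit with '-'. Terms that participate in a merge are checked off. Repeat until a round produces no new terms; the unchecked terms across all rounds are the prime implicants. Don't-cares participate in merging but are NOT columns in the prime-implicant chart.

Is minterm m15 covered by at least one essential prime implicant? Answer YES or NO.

size-2^0 implicants → 000001(✓)  000010  000101(✓)  001001(✓)  001100  001111(✓)  010000(✓)  010001(✓)  010111(✓)  011000(✓)  011010(✓)  011011(✓)  011101  011110(✓)  100000(✓)  100100(✓)  100101(✓)  101001(✓)  101011(✓)  101101(✓)  101110(✓)  101111(✓)  110100(✓)  110101(✓)  110110(✓)  110111(✓)  111001(✓)  111011(✓)
size-2^1 implicants → -00101  -01001  -01111  -10111  -11011  0-0001  00-001  000-01  01-000  01000-  011-10  0110-0  01101-  1-0100(✓)  1-0101(✓)  1-1001(✓)  1-1011(✓)  10-101  100-00  10010-(✓)  101-01(✓)  101-11(✓)  1010-1(✓)  1011-1(✓)  10111-  1101-0(✓)  1101-1(✓)  11010-(✓)  11011-(✓)  1110-1(✓)
size-2^2 implicants → 1-010-  1-10-1  101--1  1101--
Unchecked terms (primes): -00101, -01001, -01111, -10111, -11011, 0-0001, 00-001, 000-01, 000010, 001100, 01-000, 01000-, 011-10, 0110-0, 01101-, 011101, 1-010-, 1-10-1, 10-101, 100-00, 101--1, 10111-, 1101--
Minterm coverage:
  m1 ⊆ 0-0001,00-001,000-01
  m2 ⊆ 000010 [E]
  m5 ⊆ -00101,000-01
  m9 ⊆ -01001,00-001
  m12 ⊆ 001100 [E]
  m15 ⊆ -01111 [E]
  m16 ⊆ 01-000,01000-
  m17 ⊆ 0-0001,01000-
  m23 ⊆ -10111 [E]
  m24 ⊆ 01-000,0110-0
  m26 ⊆ 011-10,0110-0,01101-
  m27 ⊆ -11011,01101-
  m29 ⊆ 011101 [E]
  m30 ⊆ 011-10 [E]
  m32 ⊆ 100-00 [E]
  m36 ⊆ 1-010-,100-00
  m41 ⊆ -01001,1-10-1,101--1
  m43 ⊆ 1-10-1,101--1
  m45 ⊆ 10-101,101--1
  m46 ⊆ 10111- [E]
  m47 ⊆ -01111,101--1,10111-
  m52 ⊆ 1-010-,1101--
  m53 ⊆ 1-010-,1101--
  m54 ⊆ 1101-- [E]
  m55 ⊆ -10111,1101--
  m57 ⊆ 1-10-1 [E]
  m59 ⊆ -11011,1-10-1
E = {-01111, -10111, 000010, 001100, 011-10, 011101, 1-10-1, 100-00, 10111-, 1101--}

YES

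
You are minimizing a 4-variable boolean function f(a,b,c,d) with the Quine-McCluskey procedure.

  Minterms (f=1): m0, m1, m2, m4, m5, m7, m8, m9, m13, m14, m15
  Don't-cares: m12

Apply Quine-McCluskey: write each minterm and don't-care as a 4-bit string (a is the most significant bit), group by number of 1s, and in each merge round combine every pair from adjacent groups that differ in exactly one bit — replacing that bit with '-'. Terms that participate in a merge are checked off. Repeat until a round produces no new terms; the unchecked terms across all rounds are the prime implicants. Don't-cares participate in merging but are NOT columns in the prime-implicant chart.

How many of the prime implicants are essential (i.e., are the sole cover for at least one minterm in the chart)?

4

size-2^0 implicants → 0000(✓)  0001(✓)  0010(✓)  0100(✓)  0101(✓)  0111(✓)  1000(✓)  1001(✓)  1100(✓)  1101(✓)  1110(✓)  1111(✓)
size-2^1 implicants → -000(✓)  -001(✓)  -100(✓)  -101(✓)  -111(✓)  0-00(✓)  0-01(✓)  00-0  000-(✓)  01-1(✓)  010-(✓)  1-00(✓)  1-01(✓)  100-(✓)  11-0(✓)  11-1(✓)  110-(✓)  111-(✓)
size-2^2 implicants → --00(✓)  --01(✓)  -00-(✓)  -1-1  -10-(✓)  0-0-(✓)  1-0-(✓)  11--
size-2^3 implicants → --0-
Unchecked terms (primes): --0-, -1-1, 00-0, 11--
Minterm coverage:
  m0 ⊆ --0-,00-0
  m1 ⊆ --0- [E]
  m2 ⊆ 00-0 [E]
  m4 ⊆ --0- [E]
  m5 ⊆ --0-,-1-1
  m7 ⊆ -1-1 [E]
  m8 ⊆ --0- [E]
  m9 ⊆ --0- [E]
  m13 ⊆ --0-,-1-1,11--
  m14 ⊆ 11-- [E]
  m15 ⊆ -1-1,11--
E = {--0-, -1-1, 00-0, 11--}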